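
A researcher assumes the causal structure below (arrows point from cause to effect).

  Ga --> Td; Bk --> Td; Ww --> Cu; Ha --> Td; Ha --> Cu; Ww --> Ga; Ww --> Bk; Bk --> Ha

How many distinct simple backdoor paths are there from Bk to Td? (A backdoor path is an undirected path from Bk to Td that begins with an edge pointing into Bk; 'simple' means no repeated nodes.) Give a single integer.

2

A backdoor path from Bk to Td is any simple undirected path whose first edge points into Bk (i.e. leaves Bk via a parent).
Parents of Bk: {Ww}.
Enumerating:
  P1: Bk <- Ww -> Ga -> Td
  P2: Bk <- Ww -> Cu <- Ha -> Td
That exhausts the simple backdoor paths. Count: 2.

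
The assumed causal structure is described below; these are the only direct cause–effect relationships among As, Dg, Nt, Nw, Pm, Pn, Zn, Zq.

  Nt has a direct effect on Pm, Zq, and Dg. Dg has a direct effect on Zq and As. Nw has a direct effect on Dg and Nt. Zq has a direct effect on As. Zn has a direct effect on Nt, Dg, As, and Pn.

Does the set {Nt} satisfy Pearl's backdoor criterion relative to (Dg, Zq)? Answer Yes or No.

Yes

Backdoor paths from Dg to Zq (paths whose first edge points into Dg):
  P1: Dg <- Zn -> Nt -> Zq
  P2: Dg <- Zn -> As <- Zq
  P3: Dg <- Nw -> Nt <- Zn -> As <- Zq
  P4: Dg <- Nw -> Nt -> Zq
  P5: Dg <- Nt <- Zn -> As <- Zq
  P6: Dg <- Nt -> Zq
Condition 1 (no descendant of Dg in the set): holds — descendants of Dg are {As, Zq}; none are in {Nt}.
Condition 2 (every backdoor path blocked by {Nt}):
  P1: blocked at chain node Nt ∈ conditioning set.
  P2: blocked at collider As (neither it nor any descendant is in the conditioning set).
  P3: blocked at collider As (neither it nor any descendant is in the conditioning set).
  P4: blocked at chain node Nt ∈ conditioning set.
  P5: blocked at chain node Nt ∈ conditioning set.
  P6: blocked at fork node Nt ∈ conditioning set.
{Nt} satisfies the backdoor criterion.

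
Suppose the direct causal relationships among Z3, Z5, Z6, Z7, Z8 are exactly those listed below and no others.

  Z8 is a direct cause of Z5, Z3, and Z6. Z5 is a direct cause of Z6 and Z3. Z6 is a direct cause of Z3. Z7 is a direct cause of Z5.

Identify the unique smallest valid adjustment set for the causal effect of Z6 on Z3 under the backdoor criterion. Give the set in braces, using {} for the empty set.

{Z5, Z8}

Variables eligible for adjustment (non-descendants of Z6, excluding Z6 and Z3): {Z5, Z7, Z8}.
Backdoor paths from Z6 to Z3:
  P1: Z6 <- Z8 -> Z5 -> Z3
  P2: Z6 <- Z8 -> Z3
  P3: Z6 <- Z5 <- Z8 -> Z3
  P4: Z6 <- Z5 -> Z3
The empty set is not sufficient: P1 (Z6 <- Z8 -> Z5 -> Z3) has no collider blocking it and no conditioned non-collider, so it is open.
Try {Z5, Z8}:
  P1: blocked at fork node Z8 ∈ conditioning set.
  P2: blocked at fork node Z8 ∈ conditioning set.
  P3: blocked at chain node Z5 ∈ conditioning set.
  P4: blocked at fork node Z5 ∈ conditioning set.
{Z5, Z8} contains no descendant of Z6 and blocks every backdoor path.
Every element of {Z5, Z8} is needed (dropping Z5 leaves P4 open; dropping Z8 leaves P2 open), so no proper subset is valid.
Among all size-2 subsets of the eligible variables, only {Z5, Z8} blocks every backdoor path, so it is the unique smallest valid adjustment set.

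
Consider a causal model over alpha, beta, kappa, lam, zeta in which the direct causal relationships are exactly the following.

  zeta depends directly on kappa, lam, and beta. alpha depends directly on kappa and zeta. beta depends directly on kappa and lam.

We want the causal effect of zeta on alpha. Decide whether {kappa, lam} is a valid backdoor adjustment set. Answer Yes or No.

Yes

Backdoor paths from zeta to alpha (paths whose first edge points into zeta):
  P1: zeta <- kappa -> alpha
  P2: zeta <- lam -> beta <- kappa -> alpha
  P3: zeta <- beta <- kappa -> alpha
Condition 1 (no descendant of zeta in the set): holds — descendants of zeta are {alpha}; none are in {kappa, lam}.
Condition 2 (every backdoor path blocked by {kappa, lam}):
  P1: blocked at fork node kappa ∈ conditioning set.
  P2: blocked at fork node lam ∈ conditioning set.
  P3: blocked at fork node kappa ∈ conditioning set.
{kappa, lam} satisfies the backdoor criterion.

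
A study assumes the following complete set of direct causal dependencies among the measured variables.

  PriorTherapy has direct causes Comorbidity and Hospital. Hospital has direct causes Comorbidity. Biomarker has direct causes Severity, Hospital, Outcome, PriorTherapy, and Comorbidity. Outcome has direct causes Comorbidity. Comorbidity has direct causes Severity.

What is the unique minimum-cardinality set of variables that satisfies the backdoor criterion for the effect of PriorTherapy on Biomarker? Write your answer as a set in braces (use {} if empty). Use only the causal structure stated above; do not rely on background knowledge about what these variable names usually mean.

{Comorbidity, Hospital}

Variables eligible for adjustment (non-descendants of PriorTherapy, excluding PriorTherapy and Biomarker): {Comorbidity, Hospital, Outcome, Severity}.
Backdoor paths from PriorTherapy to Biomarker:
  P1: PriorTherapy <- Comorbidity <- Severity -> Biomarker
  P2: PriorTherapy <- Comorbidity -> Hospital -> Biomarker
  P3: PriorTherapy <- Comorbidity -> Outcome -> Biomarker
  P4: PriorTherapy <- Comorbidity -> Biomarker
  P5: PriorTherapy <- Hospital <- Comorbidity <- Severity -> Biomarker
  P6: PriorTherapy <- Hospital <- Comorbidity -> Outcome -> Biomarker
  P7: PriorTherapy <- Hospital <- Comorbidity -> Biomarker
  P8: PriorTherapy <- Hospital -> Biomarker
The empty set is not sufficient: P1 (PriorTherapy <- Comorbidity <- Severity -> Biomarker) has no collider blocking it and no conditioned non-collider, so it is open.
Try {Comorbidity, Hospital}:
  P1: blocked at chain node Comorbidity ∈ conditioning set.
  P2: blocked at fork node Comorbidity ∈ conditioning set.
  P3: blocked at fork node Comorbidity ∈ conditioning set.
  P4: blocked at fork node Comorbidity ∈ conditioning set.
  P5: blocked at chain node Hospital ∈ conditioning set.
  P6: blocked at chain node Hospital ∈ conditioning set.
  P7: blocked at chain node Hospital ∈ conditioning set.
  P8: blocked at fork node Hospital ∈ conditioning set.
{Comorbidity, Hospital} contains no descendant of PriorTherapy and blocks every backdoor path.
Every element of {Comorbidity, Hospital} is needed (dropping Comorbidity leaves P1 open; dropping Hospital leaves P8 open), so no proper subset is valid.
Among all size-2 subsets of the eligible variables, only {Comorbidity, Hospital} blocks every backdoor path, so it is the unique smallest valid adjustment set.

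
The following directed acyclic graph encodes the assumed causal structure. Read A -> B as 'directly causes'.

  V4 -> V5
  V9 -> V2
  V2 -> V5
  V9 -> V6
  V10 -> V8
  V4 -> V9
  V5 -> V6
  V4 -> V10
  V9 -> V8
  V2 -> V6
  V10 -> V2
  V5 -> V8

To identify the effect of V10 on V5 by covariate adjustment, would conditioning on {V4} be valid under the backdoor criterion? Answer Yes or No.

Backdoor paths from V10 to V5 (paths whose first edge points into V10):
  P1: V10 <- V4 -> V9 -> V2 -> V5
  P2: V10 <- V4 -> V9 -> V2 -> V6 <- V5
  P3: V10 <- V4 -> V9 -> V6 <- V2 -> V5
  P4: V10 <- V4 -> V9 -> V6 <- V5
  P5: V10 <- V4 -> V9 -> V8 <- V5
  P6: V10 <- V4 -> V5
Condition 1 (no descendant of V10 in the set): holds — descendants of V10 are {V2, V5, V6, V8}; none are in {V4}.
Condition 2 (every backdoor path blocked by {V4}):
  P1: blocked at fork node V4 ∈ conditioning set.
  P2: blocked at fork node V4 ∈ conditioning set.
  P3: blocked at fork node V4 ∈ conditioning set.
  P4: blocked at fork node V4 ∈ conditioning set.
  P5: blocked at fork node V4 ∈ conditioning set.
  P6: blocked at fork node V4 ∈ conditioning set.
{V4} satisfies the backdoor criterion.

Yes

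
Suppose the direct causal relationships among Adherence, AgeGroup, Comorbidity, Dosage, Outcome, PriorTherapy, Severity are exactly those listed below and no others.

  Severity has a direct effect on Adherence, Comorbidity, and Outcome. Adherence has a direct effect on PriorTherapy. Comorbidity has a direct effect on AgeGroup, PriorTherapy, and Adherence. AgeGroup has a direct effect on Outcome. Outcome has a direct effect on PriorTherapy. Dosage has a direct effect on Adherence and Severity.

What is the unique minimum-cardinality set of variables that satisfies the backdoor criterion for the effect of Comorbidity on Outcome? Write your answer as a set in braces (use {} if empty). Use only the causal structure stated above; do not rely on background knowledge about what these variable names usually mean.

{Severity}

Variables eligible for adjustment (non-descendants of Comorbidity, excluding Comorbidity and Outcome): {Dosage, Severity}.
Backdoor paths from Comorbidity to Outcome:
  P1: Comorbidity <- Severity <- Dosage -> Adherence -> PriorTherapy <- Outcome
  P2: Comorbidity <- Severity -> Outcome
  P3: Comorbidity <- Severity -> Adherence -> PriorTherapy <- Outcome
The empty set is not sufficient: P2 (Comorbidity <- Severity -> Outcome) has no collider blocking it and no conditioned non-collider, so it is open.
Try {Severity}:
  P1: blocked at chain node Severity ∈ conditioning set.
  P2: blocked at fork node Severity ∈ conditioning set.
  P3: blocked at fork node Severity ∈ conditioning set.
{Severity} contains no descendant of Comorbidity and blocks every backdoor path.
No other singleton works — e.g. {Dosage} leaves P2 open — so {Severity} is the unique smallest valid adjustment set.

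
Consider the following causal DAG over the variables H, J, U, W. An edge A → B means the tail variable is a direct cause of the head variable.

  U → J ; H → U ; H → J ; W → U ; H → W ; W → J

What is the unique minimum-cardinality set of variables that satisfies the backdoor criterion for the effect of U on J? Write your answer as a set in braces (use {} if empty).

{H, W}

Variables eligible for adjustment (non-descendants of U, excluding U and J): {H, W}.
Backdoor paths from U to J:
  P1: U <- H -> W -> J
  P2: U <- H -> J
  P3: U <- W <- H -> J
  P4: U <- W -> J
The empty set is not sufficient: P1 (U <- H -> W -> J) has no collider blocking it and no conditioned non-collider, so it is open.
Try {H, W}:
  P1: blocked at fork node H ∈ conditioning set.
  P2: blocked at fork node H ∈ conditioning set.
  P3: blocked at chain node W ∈ conditioning set.
  P4: blocked at fork node W ∈ conditioning set.
{H, W} contains no descendant of U and blocks every backdoor path.
Every element of {H, W} is needed (dropping H leaves P2 open; dropping W leaves P4 open), so no proper subset is valid.
Among all size-2 subsets of the eligible variables, only {H, W} blocks every backdoor path, so it is the unique smallest valid adjustment set.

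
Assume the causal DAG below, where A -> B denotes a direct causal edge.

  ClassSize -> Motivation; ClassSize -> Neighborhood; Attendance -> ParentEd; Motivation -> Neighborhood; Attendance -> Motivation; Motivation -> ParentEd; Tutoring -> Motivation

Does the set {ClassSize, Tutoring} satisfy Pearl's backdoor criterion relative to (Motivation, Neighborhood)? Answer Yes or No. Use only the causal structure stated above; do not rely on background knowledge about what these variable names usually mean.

Yes

Backdoor paths from Motivation to Neighborhood (paths whose first edge points into Motivation):
  P1: Motivation <- ClassSize -> Neighborhood
Condition 1 (no descendant of Motivation in the set): holds — descendants of Motivation are {Neighborhood, ParentEd}; none are in {ClassSize, Tutoring}.
Condition 2 (every backdoor path blocked by {ClassSize, Tutoring}):
  P1: blocked at fork node ClassSize ∈ conditioning set.
{ClassSize, Tutoring} satisfies the backdoor criterion.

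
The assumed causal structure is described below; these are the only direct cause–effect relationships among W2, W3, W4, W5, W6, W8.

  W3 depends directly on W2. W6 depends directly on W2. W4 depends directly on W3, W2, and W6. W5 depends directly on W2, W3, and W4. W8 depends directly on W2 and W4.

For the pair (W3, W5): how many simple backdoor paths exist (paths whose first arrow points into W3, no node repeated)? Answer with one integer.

4

A backdoor path from W3 to W5 is any simple undirected path whose first edge points into W3 (i.e. leaves W3 via a parent).
Parents of W3: {W2}.
Enumerating:
  P1: W3 <- W2 -> W6 -> W4 -> W5
  P2: W3 <- W2 -> W4 -> W5
  P3: W3 <- W2 -> W8 <- W4 -> W5
  P4: W3 <- W2 -> W5
That exhausts the simple backdoor paths. Count: 4.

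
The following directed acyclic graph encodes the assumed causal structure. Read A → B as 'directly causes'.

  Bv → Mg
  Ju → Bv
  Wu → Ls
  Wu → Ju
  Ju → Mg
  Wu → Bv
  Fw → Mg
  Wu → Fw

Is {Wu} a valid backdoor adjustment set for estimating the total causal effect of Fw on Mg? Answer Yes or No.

Backdoor paths from Fw to Mg (paths whose first edge points into Fw):
  P1: Fw <- Wu -> Ju -> Bv -> Mg
  P2: Fw <- Wu -> Ju -> Mg
  P3: Fw <- Wu -> Bv <- Ju -> Mg
  P4: Fw <- Wu -> Bv -> Mg
Condition 1 (no descendant of Fw in the set): holds — descendants of Fw are {Mg}; none are in {Wu}.
Condition 2 (every backdoor path blocked by {Wu}):
  P1: blocked at fork node Wu ∈ conditioning set.
  P2: blocked at fork node Wu ∈ conditioning set.
  P3: blocked at fork node Wu ∈ conditioning set.
  P4: blocked at fork node Wu ∈ conditioning set.
{Wu} satisfies the backdoor criterion.

Yes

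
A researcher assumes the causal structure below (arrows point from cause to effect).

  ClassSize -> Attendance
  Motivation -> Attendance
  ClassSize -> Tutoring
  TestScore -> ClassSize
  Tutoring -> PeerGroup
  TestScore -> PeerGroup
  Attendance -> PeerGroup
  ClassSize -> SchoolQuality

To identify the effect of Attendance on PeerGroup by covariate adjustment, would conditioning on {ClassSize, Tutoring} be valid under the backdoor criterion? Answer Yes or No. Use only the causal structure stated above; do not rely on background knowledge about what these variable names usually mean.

Backdoor paths from Attendance to PeerGroup (paths whose first edge points into Attendance):
  P1: Attendance <- ClassSize <- TestScore -> PeerGroup
  P2: Attendance <- ClassSize -> Tutoring -> PeerGroup
Condition 1 (no descendant of Attendance in the set): holds — descendants of Attendance are {PeerGroup}; none are in {ClassSize, Tutoring}.
Condition 2 (every backdoor path blocked by {ClassSize, Tutoring}):
  P1: blocked at chain node ClassSize ∈ conditioning set.
  P2: blocked at fork node ClassSize ∈ conditioning set.
{ClassSize, Tutoring} satisfies the backdoor criterion.

Yes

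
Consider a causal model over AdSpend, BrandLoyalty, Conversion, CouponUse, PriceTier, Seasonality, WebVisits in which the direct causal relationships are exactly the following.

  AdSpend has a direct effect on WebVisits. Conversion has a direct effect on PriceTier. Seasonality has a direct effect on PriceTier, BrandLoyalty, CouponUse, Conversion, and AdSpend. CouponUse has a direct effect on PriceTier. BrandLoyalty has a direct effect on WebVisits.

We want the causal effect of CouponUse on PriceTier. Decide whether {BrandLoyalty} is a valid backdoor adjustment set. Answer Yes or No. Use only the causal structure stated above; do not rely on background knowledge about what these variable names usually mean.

No

Backdoor paths from CouponUse to PriceTier (paths whose first edge points into CouponUse):
  P1: CouponUse <- Seasonality -> Conversion -> PriceTier
  P2: CouponUse <- Seasonality -> PriceTier
Condition 1 (no descendant of CouponUse in the set): holds — descendants of CouponUse are {PriceTier}; none are in {BrandLoyalty}.
Condition 2 (every backdoor path blocked by {BrandLoyalty}):
  P1: open — no interior node is in the conditioning set.
  P2: open — no interior node is in the conditioning set.
{BrandLoyalty} does not satisfy the backdoor criterion.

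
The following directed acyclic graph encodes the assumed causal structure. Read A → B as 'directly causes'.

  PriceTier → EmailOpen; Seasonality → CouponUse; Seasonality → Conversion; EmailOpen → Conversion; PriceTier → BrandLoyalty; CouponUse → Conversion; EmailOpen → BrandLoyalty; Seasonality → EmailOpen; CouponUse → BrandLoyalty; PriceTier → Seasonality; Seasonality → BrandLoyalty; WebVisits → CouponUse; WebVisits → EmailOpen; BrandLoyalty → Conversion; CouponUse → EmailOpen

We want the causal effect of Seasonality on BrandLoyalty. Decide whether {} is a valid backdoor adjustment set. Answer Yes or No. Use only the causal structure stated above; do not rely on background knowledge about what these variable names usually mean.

Backdoor paths from Seasonality to BrandLoyalty (paths whose first edge points into Seasonality):
  P1: Seasonality <- PriceTier -> EmailOpen <- WebVisits -> CouponUse -> BrandLoyalty
  P2: Seasonality <- PriceTier -> EmailOpen <- WebVisits -> CouponUse -> Conversion <- BrandLoyalty
  P3: Seasonality <- PriceTier -> EmailOpen <- CouponUse -> BrandLoyalty
  P4: Seasonality <- PriceTier -> EmailOpen <- CouponUse -> Conversion <- BrandLoyalty
  P5: Seasonality <- PriceTier -> EmailOpen -> BrandLoyalty
  P6: Seasonality <- PriceTier -> EmailOpen -> Conversion <- CouponUse -> BrandLoyalty
  P7: Seasonality <- PriceTier -> EmailOpen -> Conversion <- BrandLoyalty
  P8: Seasonality <- PriceTier -> BrandLoyalty
Condition 1 (no descendant of Seasonality in the set): holds — descendants of Seasonality are {BrandLoyalty, Conversion, CouponUse, EmailOpen}; none are in {}.
Condition 2 (every backdoor path blocked by {}):
  P1: blocked at collider EmailOpen (neither it nor any descendant is in the conditioning set).
  P2: blocked at collider EmailOpen (neither it nor any descendant is in the conditioning set).
  P3: blocked at collider EmailOpen (neither it nor any descendant is in the conditioning set).
  P4: blocked at collider EmailOpen (neither it nor any descendant is in the conditioning set).
  P5: open — no interior node is in the conditioning set.
  P6: blocked at collider Conversion (neither it nor any descendant is in the conditioning set).
  P7: blocked at collider Conversion (neither it nor any descendant is in the conditioning set).
  P8: open — no interior node is in the conditioning set.
{} does not satisfy the backdoor criterion.

No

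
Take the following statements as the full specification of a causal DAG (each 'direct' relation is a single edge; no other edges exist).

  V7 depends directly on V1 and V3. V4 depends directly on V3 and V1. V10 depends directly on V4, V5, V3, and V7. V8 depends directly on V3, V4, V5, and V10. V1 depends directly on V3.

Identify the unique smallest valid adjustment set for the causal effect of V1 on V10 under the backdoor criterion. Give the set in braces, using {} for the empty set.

{V3}

Variables eligible for adjustment (non-descendants of V1, excluding V1 and V10): {V3, V5}.
Backdoor paths from V1 to V10:
  P1: V1 <- V3 -> V7 -> V10
  P2: V1 <- V3 -> V4 -> V10
  P3: V1 <- V3 -> V4 -> V8 <- V5 -> V10
  P4: V1 <- V3 -> V4 -> V8 <- V10
  P5: V1 <- V3 -> V10
  P6: V1 <- V3 -> V8 <- V5 -> V10
  P7: V1 <- V3 -> V8 <- V4 -> V10
  P8: V1 <- V3 -> V8 <- V10
The empty set is not sufficient: P1 (V1 <- V3 -> V7 -> V10) has no collider blocking it and no conditioned non-collider, so it is open.
Try {V3}:
  P1: blocked at fork node V3 ∈ conditioning set.
  P2: blocked at fork node V3 ∈ conditioning set.
  P3: blocked at fork node V3 ∈ conditioning set.
  P4: blocked at fork node V3 ∈ conditioning set.
  P5: blocked at fork node V3 ∈ conditioning set.
  P6: blocked at fork node V3 ∈ conditioning set.
  P7: blocked at fork node V3 ∈ conditioning set.
  P8: blocked at fork node V3 ∈ conditioning set.
{V3} contains no descendant of V1 and blocks every backdoor path.
No other singleton works — e.g. {V5} leaves P1 open — so {V3} is the unique smallest valid adjustment set.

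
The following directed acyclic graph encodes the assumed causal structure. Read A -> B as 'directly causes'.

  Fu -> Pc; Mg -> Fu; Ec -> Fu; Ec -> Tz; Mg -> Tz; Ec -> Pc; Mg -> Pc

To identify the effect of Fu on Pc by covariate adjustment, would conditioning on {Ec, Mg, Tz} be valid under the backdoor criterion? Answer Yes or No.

Yes

Backdoor paths from Fu to Pc (paths whose first edge points into Fu):
  P1: Fu <- Ec -> Pc
  P2: Fu <- Ec -> Tz <- Mg -> Pc
  P3: Fu <- Mg -> Pc
  P4: Fu <- Mg -> Tz <- Ec -> Pc
Condition 1 (no descendant of Fu in the set): holds — descendants of Fu are {Pc}; none are in {Ec, Mg, Tz}.
Condition 2 (every backdoor path blocked by {Ec, Mg, Tz}):
  P1: blocked at fork node Ec ∈ conditioning set.
  P2: blocked at fork node Ec ∈ conditioning set.
  P3: blocked at fork node Mg ∈ conditioning set.
  P4: blocked at fork node Mg ∈ conditioning set.
{Ec, Mg, Tz} satisfies the backdoor criterion.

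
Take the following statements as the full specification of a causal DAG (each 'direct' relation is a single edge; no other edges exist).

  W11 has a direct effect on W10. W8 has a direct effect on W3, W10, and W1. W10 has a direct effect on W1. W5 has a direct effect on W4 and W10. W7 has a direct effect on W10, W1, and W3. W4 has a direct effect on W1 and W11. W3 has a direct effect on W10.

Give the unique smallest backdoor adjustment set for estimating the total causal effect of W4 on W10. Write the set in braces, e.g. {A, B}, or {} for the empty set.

{W5}

Variables eligible for adjustment (non-descendants of W4, excluding W4 and W10): {W3, W5, W7, W8}.
Backdoor paths from W4 to W10:
  P1: W4 <- W5 -> W10
The empty set is not sufficient: P1 (W4 <- W5 -> W10) has no collider blocking it and no conditioned non-collider, so it is open.
Try {W5}:
  P1: blocked at fork node W5 ∈ conditioning set.
{W5} contains no descendant of W4 and blocks every backdoor path.
No other singleton works — e.g. {W7} leaves P1 open — so {W5} is the unique smallest valid adjustment set.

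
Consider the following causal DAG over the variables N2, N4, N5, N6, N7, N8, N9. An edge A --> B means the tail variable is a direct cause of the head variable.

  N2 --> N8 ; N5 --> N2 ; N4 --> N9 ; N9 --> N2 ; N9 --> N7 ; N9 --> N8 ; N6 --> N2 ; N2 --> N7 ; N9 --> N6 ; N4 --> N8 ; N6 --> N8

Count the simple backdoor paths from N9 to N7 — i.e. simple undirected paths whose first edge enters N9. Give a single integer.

A backdoor path from N9 to N7 is any simple undirected path whose first edge points into N9 (i.e. leaves N9 via a parent).
Parents of N9: {N4}.
Enumerating:
  P1: N9 <- N4 -> N8 <- N6 -> N2 -> N7
  P2: N9 <- N4 -> N8 <- N2 -> N7
That exhausts the simple backdoor paths. Count: 2.

2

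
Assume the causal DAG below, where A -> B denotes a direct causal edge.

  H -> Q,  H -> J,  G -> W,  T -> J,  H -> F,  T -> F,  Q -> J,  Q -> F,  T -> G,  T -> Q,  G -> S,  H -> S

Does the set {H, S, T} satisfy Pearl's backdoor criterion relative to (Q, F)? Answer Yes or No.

Backdoor paths from Q to F (paths whose first edge points into Q):
  P1: Q <- T -> F
  P2: Q <- T -> J <- H -> F
  P3: Q <- T -> G -> S <- H -> F
  P4: Q <- H -> F
  P5: Q <- H -> J <- T -> F
  P6: Q <- H -> S <- G <- T -> F
Condition 1 (no descendant of Q in the set): holds — descendants of Q are {F, J}; none are in {H, S, T}.
Condition 2 (every backdoor path blocked by {H, S, T}):
  P1: blocked at fork node T ∈ conditioning set.
  P2: blocked at fork node T ∈ conditioning set.
  P3: blocked at fork node T ∈ conditioning set.
  P4: blocked at fork node H ∈ conditioning set.
  P5: blocked at fork node H ∈ conditioning set.
  P6: blocked at fork node H ∈ conditioning set.
{H, S, T} satisfies the backdoor criterion.

Yes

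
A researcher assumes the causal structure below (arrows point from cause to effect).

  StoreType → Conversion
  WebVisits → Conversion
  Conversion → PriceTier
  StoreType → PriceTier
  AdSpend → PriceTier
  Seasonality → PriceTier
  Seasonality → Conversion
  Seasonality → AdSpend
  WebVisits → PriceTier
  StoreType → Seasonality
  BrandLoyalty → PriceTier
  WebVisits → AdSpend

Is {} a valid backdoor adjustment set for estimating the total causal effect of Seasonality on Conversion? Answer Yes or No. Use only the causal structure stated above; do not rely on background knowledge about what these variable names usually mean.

No

Backdoor paths from Seasonality to Conversion (paths whose first edge points into Seasonality):
  P1: Seasonality <- StoreType -> Conversion
  P2: Seasonality <- StoreType -> PriceTier <- WebVisits -> Conversion
  P3: Seasonality <- StoreType -> PriceTier <- Conversion
  P4: Seasonality <- StoreType -> PriceTier <- AdSpend <- WebVisits -> Conversion
Condition 1 (no descendant of Seasonality in the set): holds — descendants of Seasonality are {AdSpend, Conversion, PriceTier}; none are in {}.
Condition 2 (every backdoor path blocked by {}):
  P1: open — no interior node is in the conditioning set.
  P2: blocked at collider PriceTier (neither it nor any descendant is in the conditioning set).
  P3: blocked at collider PriceTier (neither it nor any descendant is in the conditioning set).
  P4: blocked at collider PriceTier (neither it nor any descendant is in the conditioning set).
{} does not satisfy the backdoor criterion.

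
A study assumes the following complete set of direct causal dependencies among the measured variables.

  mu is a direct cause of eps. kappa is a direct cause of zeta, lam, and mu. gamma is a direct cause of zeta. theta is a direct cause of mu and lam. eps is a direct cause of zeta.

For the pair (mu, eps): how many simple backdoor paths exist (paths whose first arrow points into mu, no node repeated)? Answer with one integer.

2

A backdoor path from mu to eps is any simple undirected path whose first edge points into mu (i.e. leaves mu via a parent).
Parents of mu: {kappa, theta}.
Enumerating:
  P1: mu <- theta -> lam <- kappa -> zeta <- eps
  P2: mu <- kappa -> zeta <- eps
That exhausts the simple backdoor paths. Count: 2.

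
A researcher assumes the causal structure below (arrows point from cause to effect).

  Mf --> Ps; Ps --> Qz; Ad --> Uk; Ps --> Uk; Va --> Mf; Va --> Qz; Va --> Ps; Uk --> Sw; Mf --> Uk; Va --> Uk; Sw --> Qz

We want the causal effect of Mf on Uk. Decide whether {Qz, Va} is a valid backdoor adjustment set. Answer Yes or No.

Backdoor paths from Mf to Uk (paths whose first edge points into Mf):
  P1: Mf <- Va -> Ps -> Uk
  P2: Mf <- Va -> Ps -> Qz <- Sw <- Uk
  P3: Mf <- Va -> Uk
  P4: Mf <- Va -> Qz <- Ps -> Uk
  P5: Mf <- Va -> Qz <- Sw <- Uk
Condition 1 (no descendant of Mf in the set): FAILS — Qz is a descendant of Mf.
Condition 2 (every backdoor path blocked by {Qz, Va}):
  P1: blocked at fork node Va ∈ conditioning set.
  P2: blocked at fork node Va ∈ conditioning set.
  P3: blocked at fork node Va ∈ conditioning set.
  P4: blocked at fork node Va ∈ conditioning set.
  P5: blocked at fork node Va ∈ conditioning set.
{Qz, Va} does not satisfy the backdoor criterion.

No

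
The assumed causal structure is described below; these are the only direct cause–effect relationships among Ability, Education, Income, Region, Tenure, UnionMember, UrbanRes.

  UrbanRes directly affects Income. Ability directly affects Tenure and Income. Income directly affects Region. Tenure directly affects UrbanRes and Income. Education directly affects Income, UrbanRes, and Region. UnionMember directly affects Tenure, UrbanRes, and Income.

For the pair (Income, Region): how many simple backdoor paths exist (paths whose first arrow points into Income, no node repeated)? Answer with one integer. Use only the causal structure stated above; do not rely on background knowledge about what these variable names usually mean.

8

A backdoor path from Income to Region is any simple undirected path whose first edge points into Income (i.e. leaves Income via a parent).
Parents of Income: {Ability, Education, Tenure, UnionMember, UrbanRes}.
Enumerating:
  P1: Income <- Ability -> Tenure <- UnionMember -> UrbanRes <- Education -> Region
  P2: Income <- Ability -> Tenure -> UrbanRes <- Education -> Region
  P3: Income <- UnionMember -> Tenure -> UrbanRes <- Education -> Region
  P4: Income <- UnionMember -> UrbanRes <- Education -> Region
  P5: Income <- Tenure <- UnionMember -> UrbanRes <- Education -> Region
  P6: Income <- Tenure -> UrbanRes <- Education -> Region
  P7: Income <- Education -> Region
  P8: Income <- UrbanRes <- Education -> Region
That exhausts the simple backdoor paths. Count: 8.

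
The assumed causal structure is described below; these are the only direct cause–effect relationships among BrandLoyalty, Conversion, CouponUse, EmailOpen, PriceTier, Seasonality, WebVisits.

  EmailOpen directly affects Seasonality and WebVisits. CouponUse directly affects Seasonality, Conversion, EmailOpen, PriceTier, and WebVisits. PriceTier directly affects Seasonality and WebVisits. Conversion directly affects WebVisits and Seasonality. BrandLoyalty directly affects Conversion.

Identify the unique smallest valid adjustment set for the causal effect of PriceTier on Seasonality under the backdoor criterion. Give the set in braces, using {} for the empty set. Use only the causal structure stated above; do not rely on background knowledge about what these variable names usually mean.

{CouponUse}

Variables eligible for adjustment (non-descendants of PriceTier, excluding PriceTier and Seasonality): {BrandLoyalty, Conversion, CouponUse, EmailOpen}.
Backdoor paths from PriceTier to Seasonality:
  P1: PriceTier <- CouponUse -> EmailOpen -> Seasonality
  P2: PriceTier <- CouponUse -> EmailOpen -> WebVisits <- Conversion -> Seasonality
  P3: PriceTier <- CouponUse -> Conversion -> Seasonality
  P4: PriceTier <- CouponUse -> Conversion -> WebVisits <- EmailOpen -> Seasonality
  P5: PriceTier <- CouponUse -> Seasonality
  P6: PriceTier <- CouponUse -> WebVisits <- EmailOpen -> Seasonality
  P7: PriceTier <- CouponUse -> WebVisits <- Conversion -> Seasonality
The empty set is not sufficient: P1 (PriceTier <- CouponUse -> EmailOpen -> Seasonality) has no collider blocking it and no conditioned non-collider, so it is open.
Try {CouponUse}:
  P1: blocked at fork node CouponUse ∈ conditioning set.
  P2: blocked at fork node CouponUse ∈ conditioning set.
  P3: blocked at fork node CouponUse ∈ conditioning set.
  P4: blocked at fork node CouponUse ∈ conditioning set.
  P5: blocked at fork node CouponUse ∈ conditioning set.
  P6: blocked at fork node CouponUse ∈ conditioning set.
  P7: blocked at fork node CouponUse ∈ conditioning set.
{CouponUse} contains no descendant of PriceTier and blocks every backdoor path.
No other singleton works — e.g. {EmailOpen} leaves P3 open — so {CouponUse} is the unique smallest valid adjustment set.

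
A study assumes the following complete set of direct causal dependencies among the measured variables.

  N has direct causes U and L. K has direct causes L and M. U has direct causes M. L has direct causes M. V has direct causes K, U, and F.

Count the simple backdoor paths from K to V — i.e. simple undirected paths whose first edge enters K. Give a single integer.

4

A backdoor path from K to V is any simple undirected path whose first edge points into K (i.e. leaves K via a parent).
Parents of K: {L, M}.
Enumerating:
  P1: K <- M -> L -> N <- U -> V
  P2: K <- M -> U -> V
  P3: K <- L <- M -> U -> V
  P4: K <- L -> N <- U -> V
That exhausts the simple backdoor paths. Count: 4.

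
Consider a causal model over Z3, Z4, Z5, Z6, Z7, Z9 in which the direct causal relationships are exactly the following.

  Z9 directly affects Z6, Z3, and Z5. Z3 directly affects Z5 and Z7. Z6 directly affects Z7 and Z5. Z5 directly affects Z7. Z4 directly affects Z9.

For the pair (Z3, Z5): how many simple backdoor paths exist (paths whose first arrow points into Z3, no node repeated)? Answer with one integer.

3

A backdoor path from Z3 to Z5 is any simple undirected path whose first edge points into Z3 (i.e. leaves Z3 via a parent).
Parents of Z3: {Z9}.
Enumerating:
  P1: Z3 <- Z9 -> Z6 -> Z5
  P2: Z3 <- Z9 -> Z6 -> Z7 <- Z5
  P3: Z3 <- Z9 -> Z5
That exhausts the simple backdoor paths. Count: 3.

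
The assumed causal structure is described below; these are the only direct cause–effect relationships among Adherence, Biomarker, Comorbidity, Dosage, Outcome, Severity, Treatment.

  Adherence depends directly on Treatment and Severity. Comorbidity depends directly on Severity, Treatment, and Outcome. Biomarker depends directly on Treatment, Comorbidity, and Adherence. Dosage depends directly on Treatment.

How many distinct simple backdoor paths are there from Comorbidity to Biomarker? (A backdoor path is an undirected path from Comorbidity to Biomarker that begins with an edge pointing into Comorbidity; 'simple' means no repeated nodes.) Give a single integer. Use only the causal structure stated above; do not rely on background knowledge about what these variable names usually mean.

A backdoor path from Comorbidity to Biomarker is any simple undirected path whose first edge points into Comorbidity (i.e. leaves Comorbidity via a parent).
Parents of Comorbidity: {Outcome, Severity, Treatment}.
Enumerating:
  P1: Comorbidity <- Treatment -> Adherence -> Biomarker
  P2: Comorbidity <- Treatment -> Biomarker
  P3: Comorbidity <- Severity -> Adherence <- Treatment -> Biomarker
  P4: Comorbidity <- Severity -> Adherence -> Biomarker
That exhausts the simple backdoor paths. Count: 4.

4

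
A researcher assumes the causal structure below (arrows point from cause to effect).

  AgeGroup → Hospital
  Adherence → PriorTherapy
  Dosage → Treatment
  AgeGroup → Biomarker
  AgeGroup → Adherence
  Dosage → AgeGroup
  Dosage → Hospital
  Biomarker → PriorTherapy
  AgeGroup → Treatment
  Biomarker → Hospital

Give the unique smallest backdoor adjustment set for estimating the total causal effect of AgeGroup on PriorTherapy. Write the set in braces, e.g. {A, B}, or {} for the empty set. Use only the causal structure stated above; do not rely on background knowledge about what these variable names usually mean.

{}

Variables eligible for adjustment (non-descendants of AgeGroup, excluding AgeGroup and PriorTherapy): {Dosage}.
Backdoor paths from AgeGroup to PriorTherapy:
  P1: AgeGroup <- Dosage -> Hospital <- Biomarker -> PriorTherapy
Each backdoor path contains an unconditioned collider, so every path is already blocked with the empty conditioning set:
  P1: blocked at collider Hospital (neither it nor any descendant is in the conditioning set).
The empty set is therefore the unique smallest valid set.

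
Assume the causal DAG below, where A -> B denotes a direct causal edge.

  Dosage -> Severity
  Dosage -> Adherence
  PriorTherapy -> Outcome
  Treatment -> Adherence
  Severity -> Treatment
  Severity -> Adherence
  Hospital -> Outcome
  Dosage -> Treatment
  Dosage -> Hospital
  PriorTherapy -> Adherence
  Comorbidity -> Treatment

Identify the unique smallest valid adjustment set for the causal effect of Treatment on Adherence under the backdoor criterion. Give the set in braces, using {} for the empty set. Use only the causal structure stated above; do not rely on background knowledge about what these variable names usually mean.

Variables eligible for adjustment (non-descendants of Treatment, excluding Treatment and Adherence): {Comorbidity, Dosage, Hospital, Outcome, PriorTherapy, Severity}.
Backdoor paths from Treatment to Adherence:
  P1: Treatment <- Dosage -> Severity -> Adherence
  P2: Treatment <- Dosage -> Adherence
  P3: Treatment <- Dosage -> Hospital -> Outcome <- PriorTherapy -> Adherence
  P4: Treatment <- Severity <- Dosage -> Adherence
  P5: Treatment <- Severity <- Dosage -> Hospital -> Outcome <- PriorTherapy -> Adherence
  P6: Treatment <- Severity -> Adherence
The empty set is not sufficient: P1 (Treatment <- Dosage -> Severity -> Adherence) has no collider blocking it and no conditioned non-collider, so it is open.
Try {Dosage, Severity}:
  P1: blocked at fork node Dosage ∈ conditioning set.
  P2: blocked at fork node Dosage ∈ conditioning set.
  P3: blocked at fork node Dosage ∈ conditioning set.
  P4: blocked at chain node Severity ∈ conditioning set.
  P5: blocked at chain node Severity ∈ conditioning set.
  P6: blocked at fork node Severity ∈ conditioning set.
{Dosage, Severity} contains no descendant of Treatment and blocks every backdoor path.
Every element of {Dosage, Severity} is needed (dropping Dosage leaves P2 open; dropping Severity leaves P6 open), so no proper subset is valid.
Among all size-2 subsets of the eligible variables, only {Dosage, Severity} blocks every backdoor path, so it is the unique smallest valid adjustment set.

{Dosage, Severity}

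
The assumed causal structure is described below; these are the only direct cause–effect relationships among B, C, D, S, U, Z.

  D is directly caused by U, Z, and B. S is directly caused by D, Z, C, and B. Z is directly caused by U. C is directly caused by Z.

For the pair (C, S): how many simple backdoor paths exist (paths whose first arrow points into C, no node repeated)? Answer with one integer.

5

A backdoor path from C to S is any simple undirected path whose first edge points into C (i.e. leaves C via a parent).
Parents of C: {Z}.
Enumerating:
  P1: C <- Z <- U -> D <- B -> S
  P2: C <- Z <- U -> D -> S
  P3: C <- Z -> D <- B -> S
  P4: C <- Z -> D -> S
  P5: C <- Z -> S
That exhausts the simple backdoor paths. Count: 5.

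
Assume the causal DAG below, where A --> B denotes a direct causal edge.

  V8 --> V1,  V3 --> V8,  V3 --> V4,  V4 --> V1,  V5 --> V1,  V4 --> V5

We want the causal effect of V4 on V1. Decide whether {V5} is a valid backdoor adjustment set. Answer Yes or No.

Backdoor paths from V4 to V1 (paths whose first edge points into V4):
  P1: V4 <- V3 -> V8 -> V1
Condition 1 (no descendant of V4 in the set): FAILS — V5 is a descendant of V4.
Condition 2 (every backdoor path blocked by {V5}):
  P1: open — no interior node is in the conditioning set.
{V5} does not satisfy the backdoor criterion.

No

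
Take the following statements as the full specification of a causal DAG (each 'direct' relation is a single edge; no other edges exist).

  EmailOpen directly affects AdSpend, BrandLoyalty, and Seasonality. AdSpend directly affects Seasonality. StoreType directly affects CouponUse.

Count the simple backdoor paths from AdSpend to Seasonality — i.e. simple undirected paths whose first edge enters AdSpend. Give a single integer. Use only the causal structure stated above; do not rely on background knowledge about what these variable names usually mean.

A backdoor path from AdSpend to Seasonality is any simple undirected path whose first edge points into AdSpend (i.e. leaves AdSpend via a parent).
Parents of AdSpend: {EmailOpen}.
Enumerating:
  P1: AdSpend <- EmailOpen -> Seasonality
That exhausts the simple backdoor paths. Count: 1.

1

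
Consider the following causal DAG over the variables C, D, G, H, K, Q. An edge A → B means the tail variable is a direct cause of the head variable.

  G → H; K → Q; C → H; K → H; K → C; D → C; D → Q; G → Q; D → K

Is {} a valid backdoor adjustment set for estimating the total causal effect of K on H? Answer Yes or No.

Backdoor paths from K to H (paths whose first edge points into K):
  P1: K <- D -> C -> H
  P2: K <- D -> Q <- G -> H
Condition 1 (no descendant of K in the set): holds — descendants of K are {C, H, Q}; none are in {}.
Condition 2 (every backdoor path blocked by {}):
  P1: open — no interior node is in the conditioning set.
  P2: blocked at collider Q (neither it nor any descendant is in the conditioning set).
{} does not satisfy the backdoor criterion.

No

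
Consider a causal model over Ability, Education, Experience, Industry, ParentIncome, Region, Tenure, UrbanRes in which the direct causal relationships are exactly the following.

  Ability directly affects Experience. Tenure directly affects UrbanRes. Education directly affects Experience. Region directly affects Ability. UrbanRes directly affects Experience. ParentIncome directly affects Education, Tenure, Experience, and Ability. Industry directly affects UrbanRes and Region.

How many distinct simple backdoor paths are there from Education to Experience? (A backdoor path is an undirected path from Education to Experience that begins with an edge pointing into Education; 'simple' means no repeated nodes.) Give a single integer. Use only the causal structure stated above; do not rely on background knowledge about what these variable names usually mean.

A backdoor path from Education to Experience is any simple undirected path whose first edge points into Education (i.e. leaves Education via a parent).
Parents of Education: {ParentIncome}.
Enumerating:
  P1: Education <- ParentIncome -> Tenure -> UrbanRes <- Industry -> Region -> Ability -> Experience
  P2: Education <- ParentIncome -> Tenure -> UrbanRes -> Experience
  P3: Education <- ParentIncome -> Ability <- Region <- Industry -> UrbanRes -> Experience
  P4: Education <- ParentIncome -> Ability -> Experience
  P5: Education <- ParentIncome -> Experience
That exhausts the simple backdoor paths. Count: 5.

5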